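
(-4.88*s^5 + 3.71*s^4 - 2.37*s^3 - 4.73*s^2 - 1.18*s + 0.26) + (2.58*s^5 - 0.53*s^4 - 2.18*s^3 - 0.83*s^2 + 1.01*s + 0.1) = -2.3*s^5 + 3.18*s^4 - 4.55*s^3 - 5.56*s^2 - 0.17*s + 0.36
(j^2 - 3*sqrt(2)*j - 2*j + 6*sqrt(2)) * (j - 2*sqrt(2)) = j^3 - 5*sqrt(2)*j^2 - 2*j^2 + 12*j + 10*sqrt(2)*j - 24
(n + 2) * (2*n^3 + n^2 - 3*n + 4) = 2*n^4 + 5*n^3 - n^2 - 2*n + 8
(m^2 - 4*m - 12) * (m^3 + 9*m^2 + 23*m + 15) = m^5 + 5*m^4 - 25*m^3 - 185*m^2 - 336*m - 180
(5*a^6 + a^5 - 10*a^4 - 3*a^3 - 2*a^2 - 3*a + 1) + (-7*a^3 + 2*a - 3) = 5*a^6 + a^5 - 10*a^4 - 10*a^3 - 2*a^2 - a - 2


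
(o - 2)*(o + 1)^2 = o^3 - 3*o - 2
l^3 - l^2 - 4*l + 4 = (l - 2)*(l - 1)*(l + 2)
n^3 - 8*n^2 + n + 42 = (n - 7)*(n - 3)*(n + 2)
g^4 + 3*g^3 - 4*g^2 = g^2*(g - 1)*(g + 4)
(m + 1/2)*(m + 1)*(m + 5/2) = m^3 + 4*m^2 + 17*m/4 + 5/4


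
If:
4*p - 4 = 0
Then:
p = 1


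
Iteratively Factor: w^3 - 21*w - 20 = (w + 1)*(w^2 - w - 20) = (w + 1)*(w + 4)*(w - 5)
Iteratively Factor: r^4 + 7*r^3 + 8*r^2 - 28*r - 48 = (r + 2)*(r^3 + 5*r^2 - 2*r - 24) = (r - 2)*(r + 2)*(r^2 + 7*r + 12) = (r - 2)*(r + 2)*(r + 4)*(r + 3)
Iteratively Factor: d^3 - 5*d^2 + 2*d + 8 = (d - 4)*(d^2 - d - 2) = (d - 4)*(d + 1)*(d - 2)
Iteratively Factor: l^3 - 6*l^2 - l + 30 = (l - 5)*(l^2 - l - 6) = (l - 5)*(l - 3)*(l + 2)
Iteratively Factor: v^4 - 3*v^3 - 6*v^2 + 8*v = (v - 4)*(v^3 + v^2 - 2*v) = (v - 4)*(v + 2)*(v^2 - v) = (v - 4)*(v - 1)*(v + 2)*(v)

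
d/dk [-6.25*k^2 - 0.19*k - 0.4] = -12.5*k - 0.19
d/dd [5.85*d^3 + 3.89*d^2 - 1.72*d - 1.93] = 17.55*d^2 + 7.78*d - 1.72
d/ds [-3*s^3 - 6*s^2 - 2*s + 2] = -9*s^2 - 12*s - 2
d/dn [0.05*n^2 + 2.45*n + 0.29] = 0.1*n + 2.45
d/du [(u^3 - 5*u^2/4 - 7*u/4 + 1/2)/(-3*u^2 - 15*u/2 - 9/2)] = (-8*u^2 - 24*u + 31)/(6*(4*u^2 + 12*u + 9))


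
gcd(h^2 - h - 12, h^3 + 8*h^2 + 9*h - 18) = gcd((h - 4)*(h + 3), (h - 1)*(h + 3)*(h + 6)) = h + 3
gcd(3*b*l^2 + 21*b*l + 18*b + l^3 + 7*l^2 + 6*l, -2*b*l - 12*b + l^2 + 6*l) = l + 6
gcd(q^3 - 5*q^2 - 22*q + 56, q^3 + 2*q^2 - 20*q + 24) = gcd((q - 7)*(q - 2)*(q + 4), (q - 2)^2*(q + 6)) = q - 2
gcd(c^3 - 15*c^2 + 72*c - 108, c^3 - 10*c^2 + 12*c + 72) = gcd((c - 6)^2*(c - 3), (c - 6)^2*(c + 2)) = c^2 - 12*c + 36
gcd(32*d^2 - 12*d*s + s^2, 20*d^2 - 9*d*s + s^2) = -4*d + s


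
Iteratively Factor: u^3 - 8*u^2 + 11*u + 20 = (u - 4)*(u^2 - 4*u - 5) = (u - 5)*(u - 4)*(u + 1)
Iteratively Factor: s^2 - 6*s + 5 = (s - 1)*(s - 5)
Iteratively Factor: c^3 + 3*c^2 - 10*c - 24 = (c + 4)*(c^2 - c - 6) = (c - 3)*(c + 4)*(c + 2)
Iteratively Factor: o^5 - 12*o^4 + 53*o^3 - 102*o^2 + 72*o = (o - 4)*(o^4 - 8*o^3 + 21*o^2 - 18*o) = o*(o - 4)*(o^3 - 8*o^2 + 21*o - 18) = o*(o - 4)*(o - 3)*(o^2 - 5*o + 6) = o*(o - 4)*(o - 3)^2*(o - 2)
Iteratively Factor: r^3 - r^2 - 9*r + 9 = (r + 3)*(r^2 - 4*r + 3) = (r - 3)*(r + 3)*(r - 1)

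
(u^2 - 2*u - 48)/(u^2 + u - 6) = (u^2 - 2*u - 48)/(u^2 + u - 6)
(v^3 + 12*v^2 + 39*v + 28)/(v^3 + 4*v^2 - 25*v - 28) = (v + 4)/(v - 4)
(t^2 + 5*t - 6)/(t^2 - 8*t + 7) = (t + 6)/(t - 7)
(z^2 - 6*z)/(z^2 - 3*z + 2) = z*(z - 6)/(z^2 - 3*z + 2)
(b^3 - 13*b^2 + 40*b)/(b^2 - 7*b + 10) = b*(b - 8)/(b - 2)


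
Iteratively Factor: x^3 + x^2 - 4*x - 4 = (x + 1)*(x^2 - 4) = (x - 2)*(x + 1)*(x + 2)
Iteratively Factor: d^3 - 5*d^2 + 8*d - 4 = (d - 2)*(d^2 - 3*d + 2) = (d - 2)*(d - 1)*(d - 2)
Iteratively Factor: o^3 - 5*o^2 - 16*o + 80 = (o + 4)*(o^2 - 9*o + 20) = (o - 4)*(o + 4)*(o - 5)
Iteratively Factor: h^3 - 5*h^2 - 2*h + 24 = (h + 2)*(h^2 - 7*h + 12) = (h - 4)*(h + 2)*(h - 3)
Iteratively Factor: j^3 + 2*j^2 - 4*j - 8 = (j + 2)*(j^2 - 4) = (j + 2)^2*(j - 2)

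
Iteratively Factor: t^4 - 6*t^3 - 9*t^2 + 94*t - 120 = (t + 4)*(t^3 - 10*t^2 + 31*t - 30) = (t - 2)*(t + 4)*(t^2 - 8*t + 15) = (t - 3)*(t - 2)*(t + 4)*(t - 5)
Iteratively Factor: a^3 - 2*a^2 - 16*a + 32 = (a - 2)*(a^2 - 16) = (a - 2)*(a + 4)*(a - 4)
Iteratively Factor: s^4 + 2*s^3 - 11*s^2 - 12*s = (s + 4)*(s^3 - 2*s^2 - 3*s) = s*(s + 4)*(s^2 - 2*s - 3) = s*(s - 3)*(s + 4)*(s + 1)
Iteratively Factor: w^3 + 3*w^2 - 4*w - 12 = (w + 2)*(w^2 + w - 6) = (w + 2)*(w + 3)*(w - 2)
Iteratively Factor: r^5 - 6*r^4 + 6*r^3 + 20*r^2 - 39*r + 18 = (r - 1)*(r^4 - 5*r^3 + r^2 + 21*r - 18) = (r - 3)*(r - 1)*(r^3 - 2*r^2 - 5*r + 6) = (r - 3)*(r - 1)*(r + 2)*(r^2 - 4*r + 3) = (r - 3)*(r - 1)^2*(r + 2)*(r - 3)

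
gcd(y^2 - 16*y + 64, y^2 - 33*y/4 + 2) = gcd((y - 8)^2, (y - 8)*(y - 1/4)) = y - 8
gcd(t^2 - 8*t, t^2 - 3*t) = t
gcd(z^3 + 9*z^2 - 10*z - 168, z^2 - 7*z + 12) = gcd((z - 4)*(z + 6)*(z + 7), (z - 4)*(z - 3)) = z - 4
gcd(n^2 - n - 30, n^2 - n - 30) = n^2 - n - 30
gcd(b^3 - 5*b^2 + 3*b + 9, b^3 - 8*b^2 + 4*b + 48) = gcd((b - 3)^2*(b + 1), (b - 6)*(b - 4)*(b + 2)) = 1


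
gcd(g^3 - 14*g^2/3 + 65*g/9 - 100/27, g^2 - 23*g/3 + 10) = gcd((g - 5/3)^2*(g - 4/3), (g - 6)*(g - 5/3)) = g - 5/3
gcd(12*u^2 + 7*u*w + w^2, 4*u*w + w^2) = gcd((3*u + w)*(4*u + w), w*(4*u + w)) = 4*u + w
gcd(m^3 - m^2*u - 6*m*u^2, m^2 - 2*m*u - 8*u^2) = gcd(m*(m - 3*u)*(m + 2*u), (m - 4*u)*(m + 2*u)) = m + 2*u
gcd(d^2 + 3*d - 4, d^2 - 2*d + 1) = d - 1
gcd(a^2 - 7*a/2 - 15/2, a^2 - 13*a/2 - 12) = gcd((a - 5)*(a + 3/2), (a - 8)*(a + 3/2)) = a + 3/2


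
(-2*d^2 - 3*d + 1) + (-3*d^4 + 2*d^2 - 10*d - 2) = -3*d^4 - 13*d - 1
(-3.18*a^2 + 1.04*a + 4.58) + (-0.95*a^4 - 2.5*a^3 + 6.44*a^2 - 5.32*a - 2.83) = -0.95*a^4 - 2.5*a^3 + 3.26*a^2 - 4.28*a + 1.75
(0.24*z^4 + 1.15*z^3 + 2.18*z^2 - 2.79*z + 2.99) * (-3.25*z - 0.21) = -0.78*z^5 - 3.7879*z^4 - 7.3265*z^3 + 8.6097*z^2 - 9.1316*z - 0.6279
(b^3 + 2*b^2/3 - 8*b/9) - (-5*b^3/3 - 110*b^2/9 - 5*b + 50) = 8*b^3/3 + 116*b^2/9 + 37*b/9 - 50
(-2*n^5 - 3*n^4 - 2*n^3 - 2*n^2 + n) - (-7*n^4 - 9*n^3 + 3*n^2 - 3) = -2*n^5 + 4*n^4 + 7*n^3 - 5*n^2 + n + 3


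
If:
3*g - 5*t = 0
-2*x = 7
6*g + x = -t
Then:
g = 35/66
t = 7/22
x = -7/2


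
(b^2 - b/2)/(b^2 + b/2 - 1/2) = b/(b + 1)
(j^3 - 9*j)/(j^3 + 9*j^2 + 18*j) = (j - 3)/(j + 6)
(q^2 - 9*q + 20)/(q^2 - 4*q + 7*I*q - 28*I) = (q - 5)/(q + 7*I)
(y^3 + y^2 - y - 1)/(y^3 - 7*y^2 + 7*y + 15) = (y^2 - 1)/(y^2 - 8*y + 15)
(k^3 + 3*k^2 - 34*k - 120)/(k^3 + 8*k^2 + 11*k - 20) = (k - 6)/(k - 1)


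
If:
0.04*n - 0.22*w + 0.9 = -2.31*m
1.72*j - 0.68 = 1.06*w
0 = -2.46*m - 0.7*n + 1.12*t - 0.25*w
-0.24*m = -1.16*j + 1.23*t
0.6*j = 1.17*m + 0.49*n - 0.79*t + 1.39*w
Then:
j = 0.40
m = -0.43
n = 2.24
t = 0.46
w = 0.00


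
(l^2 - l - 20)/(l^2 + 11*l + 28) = (l - 5)/(l + 7)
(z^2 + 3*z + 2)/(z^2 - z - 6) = (z + 1)/(z - 3)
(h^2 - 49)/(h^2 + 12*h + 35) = (h - 7)/(h + 5)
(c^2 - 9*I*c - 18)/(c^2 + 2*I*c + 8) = (c^2 - 9*I*c - 18)/(c^2 + 2*I*c + 8)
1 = 1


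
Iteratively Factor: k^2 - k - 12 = (k - 4)*(k + 3)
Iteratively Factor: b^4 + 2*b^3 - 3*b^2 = (b + 3)*(b^3 - b^2) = b*(b + 3)*(b^2 - b) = b^2*(b + 3)*(b - 1)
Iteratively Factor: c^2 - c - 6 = (c - 3)*(c + 2)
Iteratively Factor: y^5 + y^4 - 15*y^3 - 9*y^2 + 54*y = (y)*(y^4 + y^3 - 15*y^2 - 9*y + 54) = y*(y - 3)*(y^3 + 4*y^2 - 3*y - 18) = y*(y - 3)*(y + 3)*(y^2 + y - 6) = y*(y - 3)*(y - 2)*(y + 3)*(y + 3)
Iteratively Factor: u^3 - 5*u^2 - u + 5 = (u + 1)*(u^2 - 6*u + 5) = (u - 1)*(u + 1)*(u - 5)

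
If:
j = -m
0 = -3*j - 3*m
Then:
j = -m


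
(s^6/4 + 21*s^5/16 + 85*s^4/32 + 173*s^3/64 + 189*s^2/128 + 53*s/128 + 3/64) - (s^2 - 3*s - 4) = s^6/4 + 21*s^5/16 + 85*s^4/32 + 173*s^3/64 + 61*s^2/128 + 437*s/128 + 259/64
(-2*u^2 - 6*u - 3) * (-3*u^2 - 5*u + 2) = 6*u^4 + 28*u^3 + 35*u^2 + 3*u - 6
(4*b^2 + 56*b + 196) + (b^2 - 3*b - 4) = 5*b^2 + 53*b + 192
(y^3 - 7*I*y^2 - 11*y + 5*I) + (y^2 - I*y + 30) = y^3 + y^2 - 7*I*y^2 - 11*y - I*y + 30 + 5*I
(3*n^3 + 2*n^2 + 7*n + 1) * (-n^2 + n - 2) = -3*n^5 + n^4 - 11*n^3 + 2*n^2 - 13*n - 2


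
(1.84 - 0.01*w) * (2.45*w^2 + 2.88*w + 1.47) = -0.0245*w^3 + 4.4792*w^2 + 5.2845*w + 2.7048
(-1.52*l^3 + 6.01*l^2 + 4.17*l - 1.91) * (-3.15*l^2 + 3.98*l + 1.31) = 4.788*l^5 - 24.9811*l^4 + 8.7931*l^3 + 30.4862*l^2 - 2.1391*l - 2.5021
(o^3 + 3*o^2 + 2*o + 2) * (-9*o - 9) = -9*o^4 - 36*o^3 - 45*o^2 - 36*o - 18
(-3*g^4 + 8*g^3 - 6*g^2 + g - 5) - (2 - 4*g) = -3*g^4 + 8*g^3 - 6*g^2 + 5*g - 7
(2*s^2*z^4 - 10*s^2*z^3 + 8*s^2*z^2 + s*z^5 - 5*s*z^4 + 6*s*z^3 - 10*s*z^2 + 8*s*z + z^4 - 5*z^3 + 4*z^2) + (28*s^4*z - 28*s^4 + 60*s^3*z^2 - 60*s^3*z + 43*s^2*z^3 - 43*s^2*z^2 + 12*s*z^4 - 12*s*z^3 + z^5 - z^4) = 28*s^4*z - 28*s^4 + 60*s^3*z^2 - 60*s^3*z + 2*s^2*z^4 + 33*s^2*z^3 - 35*s^2*z^2 + s*z^5 + 7*s*z^4 - 6*s*z^3 - 10*s*z^2 + 8*s*z + z^5 - 5*z^3 + 4*z^2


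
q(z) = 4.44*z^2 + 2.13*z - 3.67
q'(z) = 8.88*z + 2.13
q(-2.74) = 23.83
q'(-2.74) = -22.20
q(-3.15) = 33.68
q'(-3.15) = -25.84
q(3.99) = 75.51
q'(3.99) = 37.56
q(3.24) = 49.84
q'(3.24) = 30.90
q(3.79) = 68.18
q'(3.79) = 35.79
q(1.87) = 15.84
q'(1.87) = 18.74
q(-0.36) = -3.86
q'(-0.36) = -1.07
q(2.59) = 31.63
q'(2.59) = 25.13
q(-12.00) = 610.13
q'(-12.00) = -104.43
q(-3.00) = 29.90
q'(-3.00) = -24.51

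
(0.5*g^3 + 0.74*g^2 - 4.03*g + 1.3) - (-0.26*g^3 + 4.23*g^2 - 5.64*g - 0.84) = 0.76*g^3 - 3.49*g^2 + 1.61*g + 2.14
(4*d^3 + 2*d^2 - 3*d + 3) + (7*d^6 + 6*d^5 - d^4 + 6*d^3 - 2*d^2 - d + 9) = 7*d^6 + 6*d^5 - d^4 + 10*d^3 - 4*d + 12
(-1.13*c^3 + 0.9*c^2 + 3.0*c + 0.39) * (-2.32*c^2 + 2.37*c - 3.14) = 2.6216*c^5 - 4.7661*c^4 - 1.2788*c^3 + 3.3792*c^2 - 8.4957*c - 1.2246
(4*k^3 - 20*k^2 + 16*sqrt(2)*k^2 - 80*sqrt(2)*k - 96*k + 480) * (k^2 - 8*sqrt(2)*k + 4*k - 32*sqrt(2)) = 4*k^5 - 16*sqrt(2)*k^4 - 4*k^4 - 432*k^3 + 16*sqrt(2)*k^3 + 352*k^2 + 1088*sqrt(2)*k^2 - 768*sqrt(2)*k + 7040*k - 15360*sqrt(2)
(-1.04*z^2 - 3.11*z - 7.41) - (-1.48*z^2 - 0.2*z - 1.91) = 0.44*z^2 - 2.91*z - 5.5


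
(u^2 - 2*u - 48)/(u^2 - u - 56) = (u + 6)/(u + 7)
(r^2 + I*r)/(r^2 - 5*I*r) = (r + I)/(r - 5*I)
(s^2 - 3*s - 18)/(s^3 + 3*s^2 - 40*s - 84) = (s + 3)/(s^2 + 9*s + 14)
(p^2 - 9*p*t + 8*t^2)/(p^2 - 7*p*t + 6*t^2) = (p - 8*t)/(p - 6*t)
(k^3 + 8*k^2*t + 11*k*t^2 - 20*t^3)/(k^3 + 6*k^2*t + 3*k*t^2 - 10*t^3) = (k + 4*t)/(k + 2*t)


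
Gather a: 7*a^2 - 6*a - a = 7*a^2 - 7*a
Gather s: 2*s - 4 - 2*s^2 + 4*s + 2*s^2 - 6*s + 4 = 0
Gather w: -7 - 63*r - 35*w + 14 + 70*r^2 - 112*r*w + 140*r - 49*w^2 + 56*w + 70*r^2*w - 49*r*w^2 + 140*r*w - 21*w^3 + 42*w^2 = 70*r^2 + 77*r - 21*w^3 + w^2*(-49*r - 7) + w*(70*r^2 + 28*r + 21) + 7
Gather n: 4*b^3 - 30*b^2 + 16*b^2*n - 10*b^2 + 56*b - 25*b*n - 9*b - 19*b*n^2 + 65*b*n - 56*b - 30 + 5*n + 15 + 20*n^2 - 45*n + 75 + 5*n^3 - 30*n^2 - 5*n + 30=4*b^3 - 40*b^2 - 9*b + 5*n^3 + n^2*(-19*b - 10) + n*(16*b^2 + 40*b - 45) + 90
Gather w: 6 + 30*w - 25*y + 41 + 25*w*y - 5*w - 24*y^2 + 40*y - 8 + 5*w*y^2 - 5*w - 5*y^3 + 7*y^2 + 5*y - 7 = w*(5*y^2 + 25*y + 20) - 5*y^3 - 17*y^2 + 20*y + 32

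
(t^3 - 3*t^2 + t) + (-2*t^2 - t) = t^3 - 5*t^2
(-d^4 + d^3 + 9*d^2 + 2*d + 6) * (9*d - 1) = -9*d^5 + 10*d^4 + 80*d^3 + 9*d^2 + 52*d - 6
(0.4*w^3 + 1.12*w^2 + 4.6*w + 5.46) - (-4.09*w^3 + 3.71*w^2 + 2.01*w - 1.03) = 4.49*w^3 - 2.59*w^2 + 2.59*w + 6.49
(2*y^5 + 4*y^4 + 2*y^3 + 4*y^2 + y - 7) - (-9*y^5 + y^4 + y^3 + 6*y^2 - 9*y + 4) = 11*y^5 + 3*y^4 + y^3 - 2*y^2 + 10*y - 11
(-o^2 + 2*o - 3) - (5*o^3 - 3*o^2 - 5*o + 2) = -5*o^3 + 2*o^2 + 7*o - 5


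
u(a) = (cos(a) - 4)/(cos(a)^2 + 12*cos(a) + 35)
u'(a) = (2*sin(a)*cos(a) + 12*sin(a))*(cos(a) - 4)/(cos(a)^2 + 12*cos(a) + 35)^2 - sin(a)/(cos(a)^2 + 12*cos(a) + 35) = (cos(a)^2 - 8*cos(a) - 83)*sin(a)/(cos(a)^2 + 12*cos(a) + 35)^2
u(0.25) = -0.06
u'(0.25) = -0.01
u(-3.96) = -0.17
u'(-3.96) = -0.08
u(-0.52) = -0.07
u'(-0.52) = 0.02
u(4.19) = -0.15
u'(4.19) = 0.08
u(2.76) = -0.20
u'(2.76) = -0.05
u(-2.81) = -0.20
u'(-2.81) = 0.04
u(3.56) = -0.20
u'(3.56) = 0.05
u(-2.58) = -0.19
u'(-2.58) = 0.06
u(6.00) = -0.06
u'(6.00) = 0.01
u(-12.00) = -0.07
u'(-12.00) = -0.02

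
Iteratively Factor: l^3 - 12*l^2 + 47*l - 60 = (l - 5)*(l^2 - 7*l + 12) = (l - 5)*(l - 3)*(l - 4)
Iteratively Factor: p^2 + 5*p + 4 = (p + 4)*(p + 1)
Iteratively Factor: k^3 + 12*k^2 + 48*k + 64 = (k + 4)*(k^2 + 8*k + 16) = (k + 4)^2*(k + 4)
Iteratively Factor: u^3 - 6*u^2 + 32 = (u + 2)*(u^2 - 8*u + 16) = (u - 4)*(u + 2)*(u - 4)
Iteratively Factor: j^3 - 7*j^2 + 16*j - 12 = (j - 2)*(j^2 - 5*j + 6) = (j - 2)^2*(j - 3)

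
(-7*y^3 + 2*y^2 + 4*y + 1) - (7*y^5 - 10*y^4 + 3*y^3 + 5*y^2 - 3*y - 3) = -7*y^5 + 10*y^4 - 10*y^3 - 3*y^2 + 7*y + 4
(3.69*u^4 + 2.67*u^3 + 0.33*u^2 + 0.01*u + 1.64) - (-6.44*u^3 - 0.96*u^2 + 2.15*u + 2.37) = 3.69*u^4 + 9.11*u^3 + 1.29*u^2 - 2.14*u - 0.73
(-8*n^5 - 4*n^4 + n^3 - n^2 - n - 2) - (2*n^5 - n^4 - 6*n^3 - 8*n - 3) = -10*n^5 - 3*n^4 + 7*n^3 - n^2 + 7*n + 1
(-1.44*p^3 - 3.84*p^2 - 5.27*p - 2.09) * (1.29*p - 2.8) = -1.8576*p^4 - 0.9216*p^3 + 3.9537*p^2 + 12.0599*p + 5.852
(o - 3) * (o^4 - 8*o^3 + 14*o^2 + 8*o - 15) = o^5 - 11*o^4 + 38*o^3 - 34*o^2 - 39*o + 45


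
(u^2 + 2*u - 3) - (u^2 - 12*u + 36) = 14*u - 39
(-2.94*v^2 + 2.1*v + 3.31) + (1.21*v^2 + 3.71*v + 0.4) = -1.73*v^2 + 5.81*v + 3.71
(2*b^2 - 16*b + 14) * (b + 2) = 2*b^3 - 12*b^2 - 18*b + 28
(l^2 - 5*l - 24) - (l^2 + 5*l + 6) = -10*l - 30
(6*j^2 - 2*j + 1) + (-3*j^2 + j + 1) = 3*j^2 - j + 2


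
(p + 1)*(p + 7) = p^2 + 8*p + 7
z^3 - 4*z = z*(z - 2)*(z + 2)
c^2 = c^2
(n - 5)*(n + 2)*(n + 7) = n^3 + 4*n^2 - 31*n - 70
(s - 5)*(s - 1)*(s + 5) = s^3 - s^2 - 25*s + 25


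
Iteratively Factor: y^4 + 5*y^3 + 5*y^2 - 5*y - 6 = (y + 3)*(y^3 + 2*y^2 - y - 2) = (y - 1)*(y + 3)*(y^2 + 3*y + 2) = (y - 1)*(y + 2)*(y + 3)*(y + 1)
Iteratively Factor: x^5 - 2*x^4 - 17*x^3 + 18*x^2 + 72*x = (x)*(x^4 - 2*x^3 - 17*x^2 + 18*x + 72) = x*(x - 3)*(x^3 + x^2 - 14*x - 24) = x*(x - 3)*(x + 2)*(x^2 - x - 12) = x*(x - 4)*(x - 3)*(x + 2)*(x + 3)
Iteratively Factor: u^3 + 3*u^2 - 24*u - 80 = (u + 4)*(u^2 - u - 20) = (u - 5)*(u + 4)*(u + 4)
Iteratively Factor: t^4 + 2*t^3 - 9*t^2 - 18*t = (t + 2)*(t^3 - 9*t) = (t - 3)*(t + 2)*(t^2 + 3*t) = t*(t - 3)*(t + 2)*(t + 3)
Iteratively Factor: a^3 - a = (a - 1)*(a^2 + a) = (a - 1)*(a + 1)*(a)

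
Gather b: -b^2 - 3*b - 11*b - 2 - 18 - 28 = -b^2 - 14*b - 48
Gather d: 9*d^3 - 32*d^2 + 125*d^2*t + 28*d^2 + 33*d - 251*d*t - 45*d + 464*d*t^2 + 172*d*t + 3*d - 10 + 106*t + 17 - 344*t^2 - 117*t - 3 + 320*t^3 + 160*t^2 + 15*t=9*d^3 + d^2*(125*t - 4) + d*(464*t^2 - 79*t - 9) + 320*t^3 - 184*t^2 + 4*t + 4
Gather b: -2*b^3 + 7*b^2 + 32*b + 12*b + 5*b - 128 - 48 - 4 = -2*b^3 + 7*b^2 + 49*b - 180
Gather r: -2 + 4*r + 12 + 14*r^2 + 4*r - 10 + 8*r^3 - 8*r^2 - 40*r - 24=8*r^3 + 6*r^2 - 32*r - 24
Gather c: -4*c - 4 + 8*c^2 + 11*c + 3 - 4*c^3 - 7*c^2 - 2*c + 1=-4*c^3 + c^2 + 5*c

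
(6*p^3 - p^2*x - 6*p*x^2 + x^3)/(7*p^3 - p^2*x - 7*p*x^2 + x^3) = (-6*p + x)/(-7*p + x)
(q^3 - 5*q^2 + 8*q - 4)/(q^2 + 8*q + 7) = (q^3 - 5*q^2 + 8*q - 4)/(q^2 + 8*q + 7)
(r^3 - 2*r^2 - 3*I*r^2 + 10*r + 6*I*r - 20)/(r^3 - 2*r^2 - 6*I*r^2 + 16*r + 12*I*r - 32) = (r - 5*I)/(r - 8*I)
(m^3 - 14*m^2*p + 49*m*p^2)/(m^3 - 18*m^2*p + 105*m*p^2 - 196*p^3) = m/(m - 4*p)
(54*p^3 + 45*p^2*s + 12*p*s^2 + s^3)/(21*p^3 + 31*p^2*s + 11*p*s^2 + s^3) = (18*p^2 + 9*p*s + s^2)/(7*p^2 + 8*p*s + s^2)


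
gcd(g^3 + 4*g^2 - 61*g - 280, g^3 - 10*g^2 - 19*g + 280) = g^2 - 3*g - 40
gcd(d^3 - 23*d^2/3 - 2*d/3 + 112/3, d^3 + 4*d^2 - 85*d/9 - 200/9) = d - 8/3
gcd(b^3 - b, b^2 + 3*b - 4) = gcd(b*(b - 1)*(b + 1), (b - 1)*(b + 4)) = b - 1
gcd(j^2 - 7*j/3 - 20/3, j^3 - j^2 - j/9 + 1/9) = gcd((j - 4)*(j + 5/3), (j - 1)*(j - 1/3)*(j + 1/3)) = 1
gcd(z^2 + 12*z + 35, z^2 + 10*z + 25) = z + 5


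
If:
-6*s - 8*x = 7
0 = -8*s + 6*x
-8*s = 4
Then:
No Solution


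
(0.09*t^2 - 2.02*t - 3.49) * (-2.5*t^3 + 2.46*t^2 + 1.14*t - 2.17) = -0.225*t^5 + 5.2714*t^4 + 3.8584*t^3 - 11.0835*t^2 + 0.4048*t + 7.5733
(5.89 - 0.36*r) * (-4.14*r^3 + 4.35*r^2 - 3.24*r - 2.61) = 1.4904*r^4 - 25.9506*r^3 + 26.7879*r^2 - 18.144*r - 15.3729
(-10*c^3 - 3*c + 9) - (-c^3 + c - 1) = -9*c^3 - 4*c + 10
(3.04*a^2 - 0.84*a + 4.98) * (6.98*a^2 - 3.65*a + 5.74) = 21.2192*a^4 - 16.9592*a^3 + 55.276*a^2 - 22.9986*a + 28.5852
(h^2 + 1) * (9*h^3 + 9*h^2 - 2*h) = 9*h^5 + 9*h^4 + 7*h^3 + 9*h^2 - 2*h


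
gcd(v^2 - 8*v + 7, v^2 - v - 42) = v - 7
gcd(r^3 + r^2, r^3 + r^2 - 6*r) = r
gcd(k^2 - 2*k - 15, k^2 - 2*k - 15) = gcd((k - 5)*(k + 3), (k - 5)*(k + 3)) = k^2 - 2*k - 15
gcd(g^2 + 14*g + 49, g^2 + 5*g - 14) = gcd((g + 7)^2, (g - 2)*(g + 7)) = g + 7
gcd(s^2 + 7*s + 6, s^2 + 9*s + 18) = s + 6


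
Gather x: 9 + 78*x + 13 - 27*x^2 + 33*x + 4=-27*x^2 + 111*x + 26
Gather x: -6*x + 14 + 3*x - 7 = 7 - 3*x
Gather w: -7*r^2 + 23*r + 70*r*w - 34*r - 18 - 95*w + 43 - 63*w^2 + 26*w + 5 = -7*r^2 - 11*r - 63*w^2 + w*(70*r - 69) + 30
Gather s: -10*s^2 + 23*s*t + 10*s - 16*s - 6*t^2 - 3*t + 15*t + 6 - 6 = -10*s^2 + s*(23*t - 6) - 6*t^2 + 12*t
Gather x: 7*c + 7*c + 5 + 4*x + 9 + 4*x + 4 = 14*c + 8*x + 18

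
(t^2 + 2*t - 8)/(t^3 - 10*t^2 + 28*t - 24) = (t + 4)/(t^2 - 8*t + 12)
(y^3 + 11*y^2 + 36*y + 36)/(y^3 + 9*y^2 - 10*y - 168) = (y^2 + 5*y + 6)/(y^2 + 3*y - 28)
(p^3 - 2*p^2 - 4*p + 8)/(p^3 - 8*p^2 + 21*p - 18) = (p^2 - 4)/(p^2 - 6*p + 9)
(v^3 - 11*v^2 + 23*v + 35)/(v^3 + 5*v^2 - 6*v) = (v^3 - 11*v^2 + 23*v + 35)/(v*(v^2 + 5*v - 6))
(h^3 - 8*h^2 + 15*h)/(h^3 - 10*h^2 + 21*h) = (h - 5)/(h - 7)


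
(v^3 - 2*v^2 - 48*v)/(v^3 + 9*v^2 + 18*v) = (v - 8)/(v + 3)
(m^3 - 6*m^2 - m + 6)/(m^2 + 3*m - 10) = (m^3 - 6*m^2 - m + 6)/(m^2 + 3*m - 10)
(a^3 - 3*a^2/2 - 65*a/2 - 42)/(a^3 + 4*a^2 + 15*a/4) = 2*(a^2 - 3*a - 28)/(a*(2*a + 5))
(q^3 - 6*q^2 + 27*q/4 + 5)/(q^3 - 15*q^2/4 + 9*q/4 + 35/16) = 4*(q - 4)/(4*q - 7)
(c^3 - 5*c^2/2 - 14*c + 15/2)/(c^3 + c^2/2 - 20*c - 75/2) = (2*c - 1)/(2*c + 5)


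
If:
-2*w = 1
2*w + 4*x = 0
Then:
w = -1/2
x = 1/4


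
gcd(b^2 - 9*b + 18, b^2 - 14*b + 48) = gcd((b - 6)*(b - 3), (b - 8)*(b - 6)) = b - 6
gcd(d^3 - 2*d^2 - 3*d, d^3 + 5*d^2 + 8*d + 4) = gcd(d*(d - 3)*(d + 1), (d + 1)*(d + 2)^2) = d + 1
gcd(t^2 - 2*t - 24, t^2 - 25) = 1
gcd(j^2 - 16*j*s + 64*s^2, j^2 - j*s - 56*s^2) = -j + 8*s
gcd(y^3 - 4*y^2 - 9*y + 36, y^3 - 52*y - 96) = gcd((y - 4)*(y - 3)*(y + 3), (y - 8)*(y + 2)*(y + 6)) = 1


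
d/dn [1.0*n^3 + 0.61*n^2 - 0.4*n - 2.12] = 3.0*n^2 + 1.22*n - 0.4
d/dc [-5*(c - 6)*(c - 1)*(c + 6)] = -15*c^2 + 10*c + 180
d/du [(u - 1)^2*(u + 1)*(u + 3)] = 4*u^3 + 6*u^2 - 8*u - 2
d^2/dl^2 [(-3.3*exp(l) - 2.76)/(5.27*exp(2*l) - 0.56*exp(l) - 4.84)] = (-91.65057*exp(4*l) - 316.351776*exp(3*l) - 480.598704*exp(2*l) - 273.516288*exp(l) - 69.823776)*exp(l)/(146.363183*exp(6*l) - 46.658472*exp(5*l) - 398.304492*exp(4*l) + 85.527232*exp(3*l) + 365.805264*exp(2*l) - 39.355008*exp(l) - 113.379904)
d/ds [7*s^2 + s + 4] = 14*s + 1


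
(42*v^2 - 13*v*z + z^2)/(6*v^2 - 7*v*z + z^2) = (-7*v + z)/(-v + z)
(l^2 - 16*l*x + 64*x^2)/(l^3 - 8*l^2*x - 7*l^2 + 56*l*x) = (l - 8*x)/(l*(l - 7))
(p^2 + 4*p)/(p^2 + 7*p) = (p + 4)/(p + 7)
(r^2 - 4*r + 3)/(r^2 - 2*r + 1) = (r - 3)/(r - 1)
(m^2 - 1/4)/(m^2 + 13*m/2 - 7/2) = (m + 1/2)/(m + 7)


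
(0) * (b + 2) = 0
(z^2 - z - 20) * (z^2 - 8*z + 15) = z^4 - 9*z^3 + 3*z^2 + 145*z - 300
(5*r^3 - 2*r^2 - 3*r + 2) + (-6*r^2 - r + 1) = 5*r^3 - 8*r^2 - 4*r + 3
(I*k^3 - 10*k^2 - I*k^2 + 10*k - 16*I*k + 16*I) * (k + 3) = I*k^4 - 10*k^3 + 2*I*k^3 - 20*k^2 - 19*I*k^2 + 30*k - 32*I*k + 48*I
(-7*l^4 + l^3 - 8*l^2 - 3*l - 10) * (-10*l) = 70*l^5 - 10*l^4 + 80*l^3 + 30*l^2 + 100*l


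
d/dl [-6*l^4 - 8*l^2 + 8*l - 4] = -24*l^3 - 16*l + 8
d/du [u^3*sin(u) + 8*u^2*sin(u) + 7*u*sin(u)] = u^3*cos(u) + 3*u^2*sin(u) + 8*u^2*cos(u) + 16*u*sin(u) + 7*u*cos(u) + 7*sin(u)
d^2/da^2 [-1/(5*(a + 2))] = -2/(5*(a + 2)^3)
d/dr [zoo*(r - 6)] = zoo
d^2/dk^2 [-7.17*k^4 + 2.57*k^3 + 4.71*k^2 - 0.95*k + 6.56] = -86.04*k^2 + 15.42*k + 9.42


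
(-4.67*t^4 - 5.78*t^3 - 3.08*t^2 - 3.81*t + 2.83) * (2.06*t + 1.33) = -9.6202*t^5 - 18.1179*t^4 - 14.0322*t^3 - 11.945*t^2 + 0.7625*t + 3.7639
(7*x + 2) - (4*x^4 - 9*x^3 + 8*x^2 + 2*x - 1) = -4*x^4 + 9*x^3 - 8*x^2 + 5*x + 3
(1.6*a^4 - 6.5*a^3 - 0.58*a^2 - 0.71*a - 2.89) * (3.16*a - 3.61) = 5.056*a^5 - 26.316*a^4 + 21.6322*a^3 - 0.1498*a^2 - 6.5693*a + 10.4329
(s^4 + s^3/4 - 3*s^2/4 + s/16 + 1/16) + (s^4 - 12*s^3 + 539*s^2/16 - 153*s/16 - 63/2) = 2*s^4 - 47*s^3/4 + 527*s^2/16 - 19*s/2 - 503/16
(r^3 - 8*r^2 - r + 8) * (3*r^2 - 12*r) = 3*r^5 - 36*r^4 + 93*r^3 + 36*r^2 - 96*r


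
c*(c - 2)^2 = c^3 - 4*c^2 + 4*c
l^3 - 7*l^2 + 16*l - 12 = (l - 3)*(l - 2)^2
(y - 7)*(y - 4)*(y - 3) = y^3 - 14*y^2 + 61*y - 84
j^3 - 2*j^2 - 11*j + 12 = (j - 4)*(j - 1)*(j + 3)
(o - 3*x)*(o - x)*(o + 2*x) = o^3 - 2*o^2*x - 5*o*x^2 + 6*x^3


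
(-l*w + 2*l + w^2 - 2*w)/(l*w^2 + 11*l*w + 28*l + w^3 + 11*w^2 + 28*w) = (-l*w + 2*l + w^2 - 2*w)/(l*w^2 + 11*l*w + 28*l + w^3 + 11*w^2 + 28*w)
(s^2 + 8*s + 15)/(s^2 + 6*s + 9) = (s + 5)/(s + 3)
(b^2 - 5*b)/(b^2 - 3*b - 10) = b/(b + 2)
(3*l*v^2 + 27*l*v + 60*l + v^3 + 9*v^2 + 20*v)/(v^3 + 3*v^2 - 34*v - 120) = (3*l + v)/(v - 6)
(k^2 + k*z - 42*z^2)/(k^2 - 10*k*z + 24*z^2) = (-k - 7*z)/(-k + 4*z)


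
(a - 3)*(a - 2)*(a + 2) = a^3 - 3*a^2 - 4*a + 12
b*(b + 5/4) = b^2 + 5*b/4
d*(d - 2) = d^2 - 2*d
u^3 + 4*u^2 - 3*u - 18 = (u - 2)*(u + 3)^2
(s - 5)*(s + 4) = s^2 - s - 20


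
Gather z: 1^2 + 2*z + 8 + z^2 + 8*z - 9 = z^2 + 10*z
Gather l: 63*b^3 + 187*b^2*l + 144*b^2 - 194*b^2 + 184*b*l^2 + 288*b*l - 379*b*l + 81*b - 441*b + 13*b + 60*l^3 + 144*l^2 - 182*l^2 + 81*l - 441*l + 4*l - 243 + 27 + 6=63*b^3 - 50*b^2 - 347*b + 60*l^3 + l^2*(184*b - 38) + l*(187*b^2 - 91*b - 356) - 210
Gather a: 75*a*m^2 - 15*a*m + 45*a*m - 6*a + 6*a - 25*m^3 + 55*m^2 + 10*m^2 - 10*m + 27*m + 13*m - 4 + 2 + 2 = a*(75*m^2 + 30*m) - 25*m^3 + 65*m^2 + 30*m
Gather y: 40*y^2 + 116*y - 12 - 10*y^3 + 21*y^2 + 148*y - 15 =-10*y^3 + 61*y^2 + 264*y - 27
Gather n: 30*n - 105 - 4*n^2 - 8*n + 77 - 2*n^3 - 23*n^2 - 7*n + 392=-2*n^3 - 27*n^2 + 15*n + 364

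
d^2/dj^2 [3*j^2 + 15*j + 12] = 6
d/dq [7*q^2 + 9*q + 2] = 14*q + 9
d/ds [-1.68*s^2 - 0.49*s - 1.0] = -3.36*s - 0.49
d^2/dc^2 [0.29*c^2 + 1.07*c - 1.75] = 0.580000000000000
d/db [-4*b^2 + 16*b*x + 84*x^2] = -8*b + 16*x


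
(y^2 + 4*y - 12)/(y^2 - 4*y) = (y^2 + 4*y - 12)/(y*(y - 4))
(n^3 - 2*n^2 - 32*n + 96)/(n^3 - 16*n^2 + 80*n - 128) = (n + 6)/(n - 8)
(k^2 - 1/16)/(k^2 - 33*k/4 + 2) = (k + 1/4)/(k - 8)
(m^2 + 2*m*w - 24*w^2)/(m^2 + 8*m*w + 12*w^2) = (m - 4*w)/(m + 2*w)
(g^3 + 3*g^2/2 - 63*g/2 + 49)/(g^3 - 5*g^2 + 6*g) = (2*g^2 + 7*g - 49)/(2*g*(g - 3))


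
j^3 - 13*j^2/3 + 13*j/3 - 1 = (j - 3)*(j - 1)*(j - 1/3)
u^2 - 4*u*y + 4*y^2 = (u - 2*y)^2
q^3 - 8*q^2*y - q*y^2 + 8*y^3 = (q - 8*y)*(q - y)*(q + y)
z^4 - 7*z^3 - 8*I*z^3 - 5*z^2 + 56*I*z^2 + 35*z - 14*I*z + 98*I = (z - 7)*(z - 7*I)*(z - 2*I)*(z + I)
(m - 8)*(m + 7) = m^2 - m - 56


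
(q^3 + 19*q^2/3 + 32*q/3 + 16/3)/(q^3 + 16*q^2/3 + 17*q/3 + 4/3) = (3*q + 4)/(3*q + 1)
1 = 1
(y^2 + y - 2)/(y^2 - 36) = (y^2 + y - 2)/(y^2 - 36)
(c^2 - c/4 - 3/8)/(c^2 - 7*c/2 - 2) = (c - 3/4)/(c - 4)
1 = 1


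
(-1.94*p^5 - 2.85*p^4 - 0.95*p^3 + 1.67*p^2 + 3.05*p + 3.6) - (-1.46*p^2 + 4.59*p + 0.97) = -1.94*p^5 - 2.85*p^4 - 0.95*p^3 + 3.13*p^2 - 1.54*p + 2.63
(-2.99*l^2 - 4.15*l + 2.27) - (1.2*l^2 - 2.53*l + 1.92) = -4.19*l^2 - 1.62*l + 0.35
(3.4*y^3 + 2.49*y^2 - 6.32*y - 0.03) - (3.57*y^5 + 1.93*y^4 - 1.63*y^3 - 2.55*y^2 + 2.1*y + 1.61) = -3.57*y^5 - 1.93*y^4 + 5.03*y^3 + 5.04*y^2 - 8.42*y - 1.64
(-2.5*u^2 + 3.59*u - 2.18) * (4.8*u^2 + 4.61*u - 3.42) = -12.0*u^4 + 5.707*u^3 + 14.6359*u^2 - 22.3276*u + 7.4556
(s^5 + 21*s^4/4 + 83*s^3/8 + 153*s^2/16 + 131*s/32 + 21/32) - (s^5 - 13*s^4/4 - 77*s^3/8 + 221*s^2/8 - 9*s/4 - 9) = 17*s^4/2 + 20*s^3 - 289*s^2/16 + 203*s/32 + 309/32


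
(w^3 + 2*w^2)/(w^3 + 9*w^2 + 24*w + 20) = w^2/(w^2 + 7*w + 10)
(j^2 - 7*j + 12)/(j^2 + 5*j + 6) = (j^2 - 7*j + 12)/(j^2 + 5*j + 6)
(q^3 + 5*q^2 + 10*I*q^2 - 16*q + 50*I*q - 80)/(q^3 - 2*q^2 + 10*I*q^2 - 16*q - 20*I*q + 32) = (q + 5)/(q - 2)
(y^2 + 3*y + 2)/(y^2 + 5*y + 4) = (y + 2)/(y + 4)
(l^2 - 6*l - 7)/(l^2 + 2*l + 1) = (l - 7)/(l + 1)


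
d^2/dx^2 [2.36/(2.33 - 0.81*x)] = -3.096792/(0.81*x - 2.33)^3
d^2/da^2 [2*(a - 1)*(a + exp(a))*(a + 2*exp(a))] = 6*a^2*exp(a) + 16*a*exp(2*a) + 18*a*exp(a) + 12*a - 4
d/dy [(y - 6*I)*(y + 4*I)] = 2*y - 2*I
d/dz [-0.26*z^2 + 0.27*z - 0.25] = 0.27 - 0.52*z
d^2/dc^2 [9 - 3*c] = 0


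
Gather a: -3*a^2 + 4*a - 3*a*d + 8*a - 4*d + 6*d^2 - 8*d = -3*a^2 + a*(12 - 3*d) + 6*d^2 - 12*d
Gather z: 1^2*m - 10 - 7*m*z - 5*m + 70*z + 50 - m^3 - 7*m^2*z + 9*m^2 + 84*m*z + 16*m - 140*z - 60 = -m^3 + 9*m^2 + 12*m + z*(-7*m^2 + 77*m - 70) - 20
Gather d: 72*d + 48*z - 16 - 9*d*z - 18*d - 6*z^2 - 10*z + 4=d*(54 - 9*z) - 6*z^2 + 38*z - 12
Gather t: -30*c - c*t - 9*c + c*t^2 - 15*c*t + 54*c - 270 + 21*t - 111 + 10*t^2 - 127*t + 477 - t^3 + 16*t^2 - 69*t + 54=15*c - t^3 + t^2*(c + 26) + t*(-16*c - 175) + 150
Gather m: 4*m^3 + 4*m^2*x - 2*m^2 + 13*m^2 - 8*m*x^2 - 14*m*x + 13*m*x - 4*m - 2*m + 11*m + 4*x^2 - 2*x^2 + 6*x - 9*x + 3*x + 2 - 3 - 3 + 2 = 4*m^3 + m^2*(4*x + 11) + m*(-8*x^2 - x + 5) + 2*x^2 - 2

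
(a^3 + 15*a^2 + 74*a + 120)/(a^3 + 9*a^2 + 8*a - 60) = (a + 4)/(a - 2)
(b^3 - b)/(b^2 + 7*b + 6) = b*(b - 1)/(b + 6)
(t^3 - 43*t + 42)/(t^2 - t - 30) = (t^2 + 6*t - 7)/(t + 5)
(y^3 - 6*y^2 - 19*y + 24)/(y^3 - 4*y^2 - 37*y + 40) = (y + 3)/(y + 5)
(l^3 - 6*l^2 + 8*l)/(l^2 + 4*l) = (l^2 - 6*l + 8)/(l + 4)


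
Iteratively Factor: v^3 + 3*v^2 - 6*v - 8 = (v + 1)*(v^2 + 2*v - 8) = (v - 2)*(v + 1)*(v + 4)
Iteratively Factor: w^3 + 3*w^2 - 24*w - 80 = (w + 4)*(w^2 - w - 20) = (w + 4)^2*(w - 5)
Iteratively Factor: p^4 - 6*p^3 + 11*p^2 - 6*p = (p - 2)*(p^3 - 4*p^2 + 3*p) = (p - 3)*(p - 2)*(p^2 - p) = p*(p - 3)*(p - 2)*(p - 1)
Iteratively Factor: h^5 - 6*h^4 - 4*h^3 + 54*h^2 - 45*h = (h - 1)*(h^4 - 5*h^3 - 9*h^2 + 45*h) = (h - 5)*(h - 1)*(h^3 - 9*h) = (h - 5)*(h - 1)*(h + 3)*(h^2 - 3*h) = (h - 5)*(h - 3)*(h - 1)*(h + 3)*(h)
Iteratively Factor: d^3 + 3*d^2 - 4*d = (d + 4)*(d^2 - d) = d*(d + 4)*(d - 1)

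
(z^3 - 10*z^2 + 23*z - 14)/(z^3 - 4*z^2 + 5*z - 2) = (z - 7)/(z - 1)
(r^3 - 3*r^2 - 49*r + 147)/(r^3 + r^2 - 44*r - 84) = (r^2 + 4*r - 21)/(r^2 + 8*r + 12)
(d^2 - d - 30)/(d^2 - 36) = (d + 5)/(d + 6)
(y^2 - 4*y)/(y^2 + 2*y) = (y - 4)/(y + 2)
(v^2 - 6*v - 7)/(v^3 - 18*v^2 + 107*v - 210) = (v + 1)/(v^2 - 11*v + 30)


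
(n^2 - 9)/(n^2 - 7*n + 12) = (n + 3)/(n - 4)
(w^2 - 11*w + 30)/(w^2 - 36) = (w - 5)/(w + 6)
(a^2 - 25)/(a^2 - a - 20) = (a + 5)/(a + 4)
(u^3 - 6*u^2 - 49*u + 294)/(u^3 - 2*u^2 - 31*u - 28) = (u^2 + u - 42)/(u^2 + 5*u + 4)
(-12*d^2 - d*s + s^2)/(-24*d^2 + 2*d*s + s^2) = (3*d + s)/(6*d + s)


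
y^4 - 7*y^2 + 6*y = y*(y - 2)*(y - 1)*(y + 3)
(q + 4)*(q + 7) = q^2 + 11*q + 28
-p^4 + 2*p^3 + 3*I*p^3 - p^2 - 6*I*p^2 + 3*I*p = p*(p - 3*I)*(I*p - I)^2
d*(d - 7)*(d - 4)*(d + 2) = d^4 - 9*d^3 + 6*d^2 + 56*d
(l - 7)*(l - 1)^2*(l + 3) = l^4 - 6*l^3 - 12*l^2 + 38*l - 21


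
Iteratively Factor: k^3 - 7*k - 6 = (k + 2)*(k^2 - 2*k - 3) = (k + 1)*(k + 2)*(k - 3)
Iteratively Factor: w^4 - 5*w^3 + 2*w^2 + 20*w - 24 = (w - 2)*(w^3 - 3*w^2 - 4*w + 12) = (w - 2)*(w + 2)*(w^2 - 5*w + 6) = (w - 3)*(w - 2)*(w + 2)*(w - 2)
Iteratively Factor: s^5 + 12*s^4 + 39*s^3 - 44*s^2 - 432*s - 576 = (s + 4)*(s^4 + 8*s^3 + 7*s^2 - 72*s - 144) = (s + 3)*(s + 4)*(s^3 + 5*s^2 - 8*s - 48) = (s - 3)*(s + 3)*(s + 4)*(s^2 + 8*s + 16) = (s - 3)*(s + 3)*(s + 4)^2*(s + 4)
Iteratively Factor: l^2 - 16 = (l - 4)*(l + 4)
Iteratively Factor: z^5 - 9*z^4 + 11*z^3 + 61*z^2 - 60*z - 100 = (z - 5)*(z^4 - 4*z^3 - 9*z^2 + 16*z + 20) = (z - 5)^2*(z^3 + z^2 - 4*z - 4) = (z - 5)^2*(z - 2)*(z^2 + 3*z + 2) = (z - 5)^2*(z - 2)*(z + 1)*(z + 2)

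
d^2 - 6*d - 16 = (d - 8)*(d + 2)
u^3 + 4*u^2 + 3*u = u*(u + 1)*(u + 3)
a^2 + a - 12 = (a - 3)*(a + 4)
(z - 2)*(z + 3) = z^2 + z - 6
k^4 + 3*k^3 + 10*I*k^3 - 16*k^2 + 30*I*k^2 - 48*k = k*(k + 3)*(k + 2*I)*(k + 8*I)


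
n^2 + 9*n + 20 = (n + 4)*(n + 5)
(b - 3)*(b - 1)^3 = b^4 - 6*b^3 + 12*b^2 - 10*b + 3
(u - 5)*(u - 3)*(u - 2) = u^3 - 10*u^2 + 31*u - 30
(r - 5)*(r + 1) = r^2 - 4*r - 5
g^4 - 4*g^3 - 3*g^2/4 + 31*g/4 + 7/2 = (g - 7/2)*(g - 2)*(g + 1/2)*(g + 1)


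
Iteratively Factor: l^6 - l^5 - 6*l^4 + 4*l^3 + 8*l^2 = (l - 2)*(l^5 + l^4 - 4*l^3 - 4*l^2) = (l - 2)^2*(l^4 + 3*l^3 + 2*l^2) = (l - 2)^2*(l + 1)*(l^3 + 2*l^2) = l*(l - 2)^2*(l + 1)*(l^2 + 2*l) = l^2*(l - 2)^2*(l + 1)*(l + 2)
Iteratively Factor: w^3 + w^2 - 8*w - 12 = (w + 2)*(w^2 - w - 6) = (w - 3)*(w + 2)*(w + 2)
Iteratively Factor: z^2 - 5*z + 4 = (z - 4)*(z - 1)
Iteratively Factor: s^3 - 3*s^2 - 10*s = (s)*(s^2 - 3*s - 10) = s*(s - 5)*(s + 2)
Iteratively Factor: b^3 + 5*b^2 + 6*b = (b + 3)*(b^2 + 2*b) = (b + 2)*(b + 3)*(b)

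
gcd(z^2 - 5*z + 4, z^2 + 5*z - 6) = z - 1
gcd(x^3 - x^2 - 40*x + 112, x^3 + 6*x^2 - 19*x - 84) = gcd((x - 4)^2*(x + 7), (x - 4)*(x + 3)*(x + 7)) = x^2 + 3*x - 28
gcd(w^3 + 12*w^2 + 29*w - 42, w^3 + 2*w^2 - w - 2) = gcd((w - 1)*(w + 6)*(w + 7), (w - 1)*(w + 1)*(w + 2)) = w - 1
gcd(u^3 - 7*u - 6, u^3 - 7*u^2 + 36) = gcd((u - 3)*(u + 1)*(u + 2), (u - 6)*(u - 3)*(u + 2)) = u^2 - u - 6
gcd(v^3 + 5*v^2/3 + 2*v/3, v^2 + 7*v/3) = v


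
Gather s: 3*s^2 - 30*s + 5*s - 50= 3*s^2 - 25*s - 50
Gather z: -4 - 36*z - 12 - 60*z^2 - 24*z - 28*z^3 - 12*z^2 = -28*z^3 - 72*z^2 - 60*z - 16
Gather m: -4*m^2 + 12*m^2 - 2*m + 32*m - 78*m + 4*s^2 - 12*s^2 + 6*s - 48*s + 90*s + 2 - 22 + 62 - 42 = 8*m^2 - 48*m - 8*s^2 + 48*s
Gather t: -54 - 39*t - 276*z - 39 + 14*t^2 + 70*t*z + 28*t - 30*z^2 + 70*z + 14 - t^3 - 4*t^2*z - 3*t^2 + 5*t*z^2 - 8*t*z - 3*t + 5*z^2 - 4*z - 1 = -t^3 + t^2*(11 - 4*z) + t*(5*z^2 + 62*z - 14) - 25*z^2 - 210*z - 80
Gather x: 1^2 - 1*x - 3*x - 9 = -4*x - 8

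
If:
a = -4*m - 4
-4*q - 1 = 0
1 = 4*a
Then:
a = 1/4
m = -17/16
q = -1/4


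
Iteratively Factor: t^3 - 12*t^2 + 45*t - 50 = (t - 2)*(t^2 - 10*t + 25) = (t - 5)*(t - 2)*(t - 5)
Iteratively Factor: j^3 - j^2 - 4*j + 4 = (j + 2)*(j^2 - 3*j + 2) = (j - 2)*(j + 2)*(j - 1)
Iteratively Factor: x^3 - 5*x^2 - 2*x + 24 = (x - 4)*(x^2 - x - 6) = (x - 4)*(x - 3)*(x + 2)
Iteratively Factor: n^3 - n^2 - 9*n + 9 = (n + 3)*(n^2 - 4*n + 3) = (n - 3)*(n + 3)*(n - 1)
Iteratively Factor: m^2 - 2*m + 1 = (m - 1)*(m - 1)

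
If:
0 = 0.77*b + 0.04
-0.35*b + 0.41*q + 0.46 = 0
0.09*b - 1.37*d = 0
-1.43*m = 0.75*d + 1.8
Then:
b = -0.05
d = -0.00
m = -1.26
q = -1.17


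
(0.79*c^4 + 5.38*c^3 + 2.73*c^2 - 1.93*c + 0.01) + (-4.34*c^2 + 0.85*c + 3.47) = 0.79*c^4 + 5.38*c^3 - 1.61*c^2 - 1.08*c + 3.48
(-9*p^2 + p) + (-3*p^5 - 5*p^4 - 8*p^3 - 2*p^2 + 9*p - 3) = -3*p^5 - 5*p^4 - 8*p^3 - 11*p^2 + 10*p - 3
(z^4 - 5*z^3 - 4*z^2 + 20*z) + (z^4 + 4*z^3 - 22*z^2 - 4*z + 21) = 2*z^4 - z^3 - 26*z^2 + 16*z + 21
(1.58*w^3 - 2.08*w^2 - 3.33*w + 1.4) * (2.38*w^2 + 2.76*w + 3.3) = 3.7604*w^5 - 0.5896*w^4 - 8.4522*w^3 - 12.7228*w^2 - 7.125*w + 4.62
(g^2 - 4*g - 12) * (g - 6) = g^3 - 10*g^2 + 12*g + 72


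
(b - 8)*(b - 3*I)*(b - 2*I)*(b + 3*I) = b^4 - 8*b^3 - 2*I*b^3 + 9*b^2 + 16*I*b^2 - 72*b - 18*I*b + 144*I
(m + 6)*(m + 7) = m^2 + 13*m + 42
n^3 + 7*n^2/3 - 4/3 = (n - 2/3)*(n + 1)*(n + 2)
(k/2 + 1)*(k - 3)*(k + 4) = k^3/2 + 3*k^2/2 - 5*k - 12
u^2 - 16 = (u - 4)*(u + 4)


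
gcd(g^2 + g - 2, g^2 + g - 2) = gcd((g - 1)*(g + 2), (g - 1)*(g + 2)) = g^2 + g - 2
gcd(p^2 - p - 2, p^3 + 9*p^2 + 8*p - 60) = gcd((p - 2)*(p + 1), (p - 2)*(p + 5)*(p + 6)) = p - 2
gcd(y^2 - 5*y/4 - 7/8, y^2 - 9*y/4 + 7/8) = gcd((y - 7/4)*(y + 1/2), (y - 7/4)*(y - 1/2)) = y - 7/4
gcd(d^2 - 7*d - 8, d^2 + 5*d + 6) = 1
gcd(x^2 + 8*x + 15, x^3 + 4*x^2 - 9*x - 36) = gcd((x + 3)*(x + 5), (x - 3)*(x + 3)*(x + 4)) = x + 3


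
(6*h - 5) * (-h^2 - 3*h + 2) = -6*h^3 - 13*h^2 + 27*h - 10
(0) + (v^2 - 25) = v^2 - 25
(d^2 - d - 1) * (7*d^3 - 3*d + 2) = 7*d^5 - 7*d^4 - 10*d^3 + 5*d^2 + d - 2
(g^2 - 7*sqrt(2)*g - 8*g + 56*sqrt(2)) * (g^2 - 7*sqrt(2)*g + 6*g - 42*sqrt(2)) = g^4 - 14*sqrt(2)*g^3 - 2*g^3 + 28*sqrt(2)*g^2 + 50*g^2 - 196*g + 672*sqrt(2)*g - 4704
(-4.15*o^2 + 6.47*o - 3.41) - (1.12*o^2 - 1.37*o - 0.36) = -5.27*o^2 + 7.84*o - 3.05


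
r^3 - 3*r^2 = r^2*(r - 3)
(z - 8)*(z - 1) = z^2 - 9*z + 8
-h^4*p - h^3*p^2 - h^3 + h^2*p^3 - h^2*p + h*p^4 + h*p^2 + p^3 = (-h + p)*(h + p)^2*(h*p + 1)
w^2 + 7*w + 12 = (w + 3)*(w + 4)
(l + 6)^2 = l^2 + 12*l + 36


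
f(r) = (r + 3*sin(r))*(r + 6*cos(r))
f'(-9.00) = -10.47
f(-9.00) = 148.09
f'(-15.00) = -58.07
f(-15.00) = 331.53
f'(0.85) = 3.45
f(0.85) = 14.93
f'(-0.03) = 23.72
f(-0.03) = -0.72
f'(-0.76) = -3.12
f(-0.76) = -10.15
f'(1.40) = -17.75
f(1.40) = 10.54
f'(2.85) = 2.74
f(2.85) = -10.75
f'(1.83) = -22.63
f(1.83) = 1.38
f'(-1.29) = -27.54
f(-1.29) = -1.56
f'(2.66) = -2.80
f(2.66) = -10.76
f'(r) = (1 - 6*sin(r))*(r + 3*sin(r)) + (r + 6*cos(r))*(3*cos(r) + 1) = -(r + 3*sin(r))*(6*sin(r) - 1) + (r + 6*cos(r))*(3*cos(r) + 1)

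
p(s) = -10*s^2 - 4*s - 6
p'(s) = -20*s - 4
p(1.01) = -20.24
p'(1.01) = -24.20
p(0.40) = -9.20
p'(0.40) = -12.00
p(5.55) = -336.22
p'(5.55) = -115.00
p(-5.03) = -238.89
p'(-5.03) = 96.60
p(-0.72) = -8.30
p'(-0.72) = 10.40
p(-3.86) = -139.56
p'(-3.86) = 73.20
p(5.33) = -311.41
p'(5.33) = -110.60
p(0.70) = -13.70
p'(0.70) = -18.00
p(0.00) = -6.00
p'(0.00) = -4.00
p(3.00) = -108.00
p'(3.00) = -64.00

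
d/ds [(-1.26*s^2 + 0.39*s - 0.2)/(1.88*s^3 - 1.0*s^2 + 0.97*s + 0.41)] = (2.3688*s^4 - 1.4664*s^3 + 0.2958*s^2 - 1.4332*s + 0.3539)/(3.5344*s^6 - 3.76*s^5 + 4.6472*s^4 - 0.3984*s^3 + 0.1209*s^2 + 0.7954*s + 0.1681)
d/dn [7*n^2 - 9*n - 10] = 14*n - 9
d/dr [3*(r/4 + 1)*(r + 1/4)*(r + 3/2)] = 9*r^2/4 + 69*r/8 + 177/32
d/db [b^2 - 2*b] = 2*b - 2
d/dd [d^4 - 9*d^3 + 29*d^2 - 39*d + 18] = 4*d^3 - 27*d^2 + 58*d - 39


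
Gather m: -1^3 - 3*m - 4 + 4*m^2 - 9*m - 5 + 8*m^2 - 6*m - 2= 12*m^2 - 18*m - 12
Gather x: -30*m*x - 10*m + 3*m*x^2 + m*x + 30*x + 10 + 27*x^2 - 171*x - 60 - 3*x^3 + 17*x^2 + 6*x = -10*m - 3*x^3 + x^2*(3*m + 44) + x*(-29*m - 135) - 50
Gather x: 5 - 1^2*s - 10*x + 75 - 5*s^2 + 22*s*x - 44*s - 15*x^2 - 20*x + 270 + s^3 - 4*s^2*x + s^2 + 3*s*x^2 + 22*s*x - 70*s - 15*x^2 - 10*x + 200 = s^3 - 4*s^2 - 115*s + x^2*(3*s - 30) + x*(-4*s^2 + 44*s - 40) + 550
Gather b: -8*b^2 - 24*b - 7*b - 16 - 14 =-8*b^2 - 31*b - 30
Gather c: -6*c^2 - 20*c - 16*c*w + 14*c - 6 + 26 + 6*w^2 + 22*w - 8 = -6*c^2 + c*(-16*w - 6) + 6*w^2 + 22*w + 12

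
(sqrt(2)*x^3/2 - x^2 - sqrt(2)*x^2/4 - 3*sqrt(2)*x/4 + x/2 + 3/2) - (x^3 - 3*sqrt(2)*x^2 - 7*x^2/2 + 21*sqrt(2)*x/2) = -x^3 + sqrt(2)*x^3/2 + 5*x^2/2 + 11*sqrt(2)*x^2/4 - 45*sqrt(2)*x/4 + x/2 + 3/2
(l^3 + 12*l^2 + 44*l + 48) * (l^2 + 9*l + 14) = l^5 + 21*l^4 + 166*l^3 + 612*l^2 + 1048*l + 672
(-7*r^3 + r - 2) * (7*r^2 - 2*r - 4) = -49*r^5 + 14*r^4 + 35*r^3 - 16*r^2 + 8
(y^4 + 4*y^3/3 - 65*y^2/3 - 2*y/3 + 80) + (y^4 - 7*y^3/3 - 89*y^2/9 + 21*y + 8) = 2*y^4 - y^3 - 284*y^2/9 + 61*y/3 + 88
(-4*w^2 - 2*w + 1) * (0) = 0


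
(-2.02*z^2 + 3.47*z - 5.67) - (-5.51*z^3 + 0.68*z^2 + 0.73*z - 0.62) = 5.51*z^3 - 2.7*z^2 + 2.74*z - 5.05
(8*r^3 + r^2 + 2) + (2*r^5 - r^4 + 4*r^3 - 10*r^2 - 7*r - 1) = 2*r^5 - r^4 + 12*r^3 - 9*r^2 - 7*r + 1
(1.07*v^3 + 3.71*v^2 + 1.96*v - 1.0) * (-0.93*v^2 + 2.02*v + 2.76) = -0.9951*v^5 - 1.2889*v^4 + 8.6246*v^3 + 15.1288*v^2 + 3.3896*v - 2.76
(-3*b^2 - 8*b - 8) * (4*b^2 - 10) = -12*b^4 - 32*b^3 - 2*b^2 + 80*b + 80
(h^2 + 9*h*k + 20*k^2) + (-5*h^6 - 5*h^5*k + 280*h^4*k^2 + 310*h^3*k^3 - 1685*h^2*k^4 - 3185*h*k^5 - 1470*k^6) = -5*h^6 - 5*h^5*k + 280*h^4*k^2 + 310*h^3*k^3 - 1685*h^2*k^4 + h^2 - 3185*h*k^5 + 9*h*k - 1470*k^6 + 20*k^2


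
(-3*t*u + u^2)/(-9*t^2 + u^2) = u/(3*t + u)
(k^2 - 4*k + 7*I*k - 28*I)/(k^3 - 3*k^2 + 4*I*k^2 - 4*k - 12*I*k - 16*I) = (k + 7*I)/(k^2 + k*(1 + 4*I) + 4*I)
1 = 1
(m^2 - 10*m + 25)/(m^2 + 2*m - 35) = (m - 5)/(m + 7)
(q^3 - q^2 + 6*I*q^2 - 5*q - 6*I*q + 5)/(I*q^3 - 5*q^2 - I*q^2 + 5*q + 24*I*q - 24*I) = (-I*q^2 + 6*q + 5*I)/(q^2 + 5*I*q + 24)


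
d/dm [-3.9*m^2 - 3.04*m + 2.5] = -7.8*m - 3.04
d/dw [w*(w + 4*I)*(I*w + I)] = 3*I*w^2 + 2*w*(-4 + I) - 4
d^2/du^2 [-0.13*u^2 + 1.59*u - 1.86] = -0.260000000000000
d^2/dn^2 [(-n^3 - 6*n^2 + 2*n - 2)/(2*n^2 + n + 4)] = 18*(3*n^3 + 12*n^2 - 12*n - 10)/(8*n^6 + 12*n^5 + 54*n^4 + 49*n^3 + 108*n^2 + 48*n + 64)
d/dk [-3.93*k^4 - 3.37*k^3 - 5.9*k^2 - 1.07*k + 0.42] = -15.72*k^3 - 10.11*k^2 - 11.8*k - 1.07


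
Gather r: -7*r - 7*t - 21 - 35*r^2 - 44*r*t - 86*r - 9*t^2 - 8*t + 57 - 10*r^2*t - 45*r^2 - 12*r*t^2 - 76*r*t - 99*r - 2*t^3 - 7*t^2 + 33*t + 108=r^2*(-10*t - 80) + r*(-12*t^2 - 120*t - 192) - 2*t^3 - 16*t^2 + 18*t + 144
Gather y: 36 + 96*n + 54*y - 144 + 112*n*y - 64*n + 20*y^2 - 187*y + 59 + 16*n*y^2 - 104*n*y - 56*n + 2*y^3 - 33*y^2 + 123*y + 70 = -24*n + 2*y^3 + y^2*(16*n - 13) + y*(8*n - 10) + 21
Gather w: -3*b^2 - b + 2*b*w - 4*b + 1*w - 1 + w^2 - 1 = -3*b^2 - 5*b + w^2 + w*(2*b + 1) - 2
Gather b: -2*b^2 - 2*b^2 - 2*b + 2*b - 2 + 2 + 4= 4 - 4*b^2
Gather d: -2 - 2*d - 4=-2*d - 6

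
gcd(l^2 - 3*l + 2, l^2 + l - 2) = l - 1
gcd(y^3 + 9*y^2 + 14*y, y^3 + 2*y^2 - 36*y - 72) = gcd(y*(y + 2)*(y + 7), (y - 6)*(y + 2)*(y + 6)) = y + 2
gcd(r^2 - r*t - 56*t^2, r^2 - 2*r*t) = 1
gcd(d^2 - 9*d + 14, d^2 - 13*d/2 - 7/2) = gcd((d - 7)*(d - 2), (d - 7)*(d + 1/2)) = d - 7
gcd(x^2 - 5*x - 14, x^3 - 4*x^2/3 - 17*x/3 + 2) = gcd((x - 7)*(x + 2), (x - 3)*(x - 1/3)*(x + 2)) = x + 2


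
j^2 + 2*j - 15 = (j - 3)*(j + 5)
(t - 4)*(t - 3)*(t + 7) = t^3 - 37*t + 84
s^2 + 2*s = s*(s + 2)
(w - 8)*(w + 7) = w^2 - w - 56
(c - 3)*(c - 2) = c^2 - 5*c + 6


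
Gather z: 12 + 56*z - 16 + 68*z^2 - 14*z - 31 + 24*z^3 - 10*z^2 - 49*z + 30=24*z^3 + 58*z^2 - 7*z - 5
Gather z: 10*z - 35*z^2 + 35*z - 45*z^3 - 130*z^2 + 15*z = -45*z^3 - 165*z^2 + 60*z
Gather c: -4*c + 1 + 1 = 2 - 4*c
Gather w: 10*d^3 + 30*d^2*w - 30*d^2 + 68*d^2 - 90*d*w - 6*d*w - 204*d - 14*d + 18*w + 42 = 10*d^3 + 38*d^2 - 218*d + w*(30*d^2 - 96*d + 18) + 42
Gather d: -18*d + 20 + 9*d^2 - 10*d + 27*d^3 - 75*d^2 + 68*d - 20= 27*d^3 - 66*d^2 + 40*d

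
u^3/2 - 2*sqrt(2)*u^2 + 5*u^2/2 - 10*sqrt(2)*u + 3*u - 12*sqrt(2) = (u/2 + 1)*(u + 3)*(u - 4*sqrt(2))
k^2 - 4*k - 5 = (k - 5)*(k + 1)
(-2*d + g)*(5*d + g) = -10*d^2 + 3*d*g + g^2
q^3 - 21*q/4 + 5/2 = (q - 2)*(q - 1/2)*(q + 5/2)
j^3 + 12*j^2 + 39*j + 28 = (j + 1)*(j + 4)*(j + 7)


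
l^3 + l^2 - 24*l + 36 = (l - 3)*(l - 2)*(l + 6)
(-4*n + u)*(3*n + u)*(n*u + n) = -12*n^3*u - 12*n^3 - n^2*u^2 - n^2*u + n*u^3 + n*u^2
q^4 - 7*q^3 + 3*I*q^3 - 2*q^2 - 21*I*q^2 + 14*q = q*(q - 7)*(q + I)*(q + 2*I)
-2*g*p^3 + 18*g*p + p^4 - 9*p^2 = p*(-2*g + p)*(p - 3)*(p + 3)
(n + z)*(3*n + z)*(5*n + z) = 15*n^3 + 23*n^2*z + 9*n*z^2 + z^3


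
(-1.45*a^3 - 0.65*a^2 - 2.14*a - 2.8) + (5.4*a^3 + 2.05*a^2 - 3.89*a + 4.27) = 3.95*a^3 + 1.4*a^2 - 6.03*a + 1.47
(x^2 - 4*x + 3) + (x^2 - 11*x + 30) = 2*x^2 - 15*x + 33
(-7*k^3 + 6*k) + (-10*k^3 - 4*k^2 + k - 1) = -17*k^3 - 4*k^2 + 7*k - 1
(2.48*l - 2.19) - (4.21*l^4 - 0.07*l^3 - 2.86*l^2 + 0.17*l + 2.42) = -4.21*l^4 + 0.07*l^3 + 2.86*l^2 + 2.31*l - 4.61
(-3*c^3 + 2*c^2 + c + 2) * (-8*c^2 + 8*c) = 24*c^5 - 40*c^4 + 8*c^3 - 8*c^2 + 16*c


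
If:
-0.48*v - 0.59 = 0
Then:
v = -1.23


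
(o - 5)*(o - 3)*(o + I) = o^3 - 8*o^2 + I*o^2 + 15*o - 8*I*o + 15*I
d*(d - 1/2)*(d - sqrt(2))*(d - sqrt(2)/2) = d^4 - 3*sqrt(2)*d^3/2 - d^3/2 + d^2 + 3*sqrt(2)*d^2/4 - d/2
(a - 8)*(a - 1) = a^2 - 9*a + 8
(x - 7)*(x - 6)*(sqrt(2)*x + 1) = sqrt(2)*x^3 - 13*sqrt(2)*x^2 + x^2 - 13*x + 42*sqrt(2)*x + 42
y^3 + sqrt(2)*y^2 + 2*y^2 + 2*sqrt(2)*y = y*(y + 2)*(y + sqrt(2))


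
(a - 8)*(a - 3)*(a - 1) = a^3 - 12*a^2 + 35*a - 24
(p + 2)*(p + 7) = p^2 + 9*p + 14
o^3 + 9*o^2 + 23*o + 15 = (o + 1)*(o + 3)*(o + 5)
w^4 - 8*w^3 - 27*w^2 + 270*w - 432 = (w - 8)*(w - 3)^2*(w + 6)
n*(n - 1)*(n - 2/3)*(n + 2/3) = n^4 - n^3 - 4*n^2/9 + 4*n/9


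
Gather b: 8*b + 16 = 8*b + 16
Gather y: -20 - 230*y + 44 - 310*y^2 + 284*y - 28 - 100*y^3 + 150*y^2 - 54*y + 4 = -100*y^3 - 160*y^2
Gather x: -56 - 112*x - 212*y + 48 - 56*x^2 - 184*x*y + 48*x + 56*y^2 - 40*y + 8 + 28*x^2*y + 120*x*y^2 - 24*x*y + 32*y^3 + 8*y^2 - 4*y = x^2*(28*y - 56) + x*(120*y^2 - 208*y - 64) + 32*y^3 + 64*y^2 - 256*y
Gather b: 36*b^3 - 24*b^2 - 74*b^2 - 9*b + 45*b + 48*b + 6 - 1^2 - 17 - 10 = 36*b^3 - 98*b^2 + 84*b - 22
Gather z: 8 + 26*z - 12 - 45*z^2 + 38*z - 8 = -45*z^2 + 64*z - 12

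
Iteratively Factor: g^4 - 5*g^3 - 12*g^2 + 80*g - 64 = (g - 4)*(g^3 - g^2 - 16*g + 16) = (g - 4)^2*(g^2 + 3*g - 4) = (g - 4)^2*(g + 4)*(g - 1)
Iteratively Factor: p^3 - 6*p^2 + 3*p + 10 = (p - 2)*(p^2 - 4*p - 5) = (p - 5)*(p - 2)*(p + 1)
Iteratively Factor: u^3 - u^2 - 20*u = (u + 4)*(u^2 - 5*u) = (u - 5)*(u + 4)*(u)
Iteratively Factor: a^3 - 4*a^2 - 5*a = (a + 1)*(a^2 - 5*a) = a*(a + 1)*(a - 5)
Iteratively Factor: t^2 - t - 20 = (t + 4)*(t - 5)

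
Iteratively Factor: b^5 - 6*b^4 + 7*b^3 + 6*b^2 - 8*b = (b)*(b^4 - 6*b^3 + 7*b^2 + 6*b - 8) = b*(b - 2)*(b^3 - 4*b^2 - b + 4) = b*(b - 4)*(b - 2)*(b^2 - 1) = b*(b - 4)*(b - 2)*(b - 1)*(b + 1)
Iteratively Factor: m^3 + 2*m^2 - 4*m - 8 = (m + 2)*(m^2 - 4) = (m + 2)^2*(m - 2)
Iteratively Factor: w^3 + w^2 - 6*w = (w + 3)*(w^2 - 2*w) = (w - 2)*(w + 3)*(w)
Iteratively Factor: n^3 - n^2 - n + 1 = (n + 1)*(n^2 - 2*n + 1) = (n - 1)*(n + 1)*(n - 1)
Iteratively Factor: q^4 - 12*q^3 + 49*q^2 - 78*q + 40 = (q - 2)*(q^3 - 10*q^2 + 29*q - 20) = (q - 5)*(q - 2)*(q^2 - 5*q + 4) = (q - 5)*(q - 4)*(q - 2)*(q - 1)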